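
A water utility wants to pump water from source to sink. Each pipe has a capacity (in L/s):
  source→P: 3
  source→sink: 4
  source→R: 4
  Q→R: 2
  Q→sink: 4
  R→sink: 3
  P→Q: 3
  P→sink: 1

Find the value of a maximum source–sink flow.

Augment source→sink: bottleneck 4. Total 4.
Augment source→P→sink: bottleneck 1. Total 5.
Augment source→R→sink: bottleneck 3. Total 8.
Augment source→P→Q→sink: bottleneck 2. Total 10.
No augmenting path remains in the residual graph.

10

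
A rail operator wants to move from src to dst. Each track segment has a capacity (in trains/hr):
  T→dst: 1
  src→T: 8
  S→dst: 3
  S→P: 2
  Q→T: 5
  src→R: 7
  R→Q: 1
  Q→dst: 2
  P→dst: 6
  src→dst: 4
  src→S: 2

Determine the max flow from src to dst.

8

Augment src→dst: bottleneck 4. Total 4.
Augment src→S→dst: bottleneck 2. Total 6.
Augment src→T→dst: bottleneck 1. Total 7.
Augment src→R→Q→dst: bottleneck 1. Total 8.
No augmenting path remains in the residual graph.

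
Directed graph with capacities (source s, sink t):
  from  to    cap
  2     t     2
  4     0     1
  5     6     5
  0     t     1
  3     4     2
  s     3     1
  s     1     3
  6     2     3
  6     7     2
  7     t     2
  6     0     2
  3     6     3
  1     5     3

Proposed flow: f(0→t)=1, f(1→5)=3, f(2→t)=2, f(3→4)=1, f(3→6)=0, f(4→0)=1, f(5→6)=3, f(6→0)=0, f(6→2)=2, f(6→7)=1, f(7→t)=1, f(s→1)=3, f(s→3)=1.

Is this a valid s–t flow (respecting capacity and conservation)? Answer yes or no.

Yes

Every edge has 0 ≤ f(e) ≤ cap(e).
At each intermediate node, inflow equals outflow.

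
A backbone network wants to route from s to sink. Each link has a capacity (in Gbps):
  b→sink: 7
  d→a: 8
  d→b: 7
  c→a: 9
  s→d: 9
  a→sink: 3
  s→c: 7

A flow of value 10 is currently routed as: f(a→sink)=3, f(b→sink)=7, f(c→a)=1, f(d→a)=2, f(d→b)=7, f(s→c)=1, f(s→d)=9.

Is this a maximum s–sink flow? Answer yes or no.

Residual reachable from s: {a, c, d, s}; sink is not reachable.
Saturated cut: d→b, a→sink with total capacity 10 = current flow value. Flow is maximum.

Yes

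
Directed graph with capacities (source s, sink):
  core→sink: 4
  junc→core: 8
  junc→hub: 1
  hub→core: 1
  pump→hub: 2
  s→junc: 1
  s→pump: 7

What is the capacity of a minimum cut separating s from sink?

2

Max flow = 2 (via 2 augmenting paths).
In the residual at optimum, the set reachable from s is {hub, pump, s}.
Cut edges: s→junc (cap 1), hub→core (cap 1). Sum = 2.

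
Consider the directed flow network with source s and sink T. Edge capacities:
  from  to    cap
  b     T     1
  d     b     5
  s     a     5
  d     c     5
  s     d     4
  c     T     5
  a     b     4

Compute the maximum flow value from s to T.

5

Augment s->a->b->T: bottleneck 1. Total 1.
Augment s->d->c->T: bottleneck 4. Total 5.
No augmenting path remains in the residual graph.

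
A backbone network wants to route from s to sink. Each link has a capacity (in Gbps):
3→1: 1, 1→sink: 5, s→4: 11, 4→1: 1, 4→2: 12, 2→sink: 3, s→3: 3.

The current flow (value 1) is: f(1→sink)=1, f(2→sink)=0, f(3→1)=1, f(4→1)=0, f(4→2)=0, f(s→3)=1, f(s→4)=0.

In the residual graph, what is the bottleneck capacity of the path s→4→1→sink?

1

Residual capacities along the path: s→4: 11, 4→1: 1, 1→sink: 4.
Minimum is 1.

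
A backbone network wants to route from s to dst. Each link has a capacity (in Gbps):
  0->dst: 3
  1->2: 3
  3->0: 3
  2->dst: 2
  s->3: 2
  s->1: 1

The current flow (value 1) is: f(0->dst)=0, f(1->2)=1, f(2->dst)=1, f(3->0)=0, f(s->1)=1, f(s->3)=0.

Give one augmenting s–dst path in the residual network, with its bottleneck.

Residual along s->3->0->dst: s->3: 2, 3->0: 3, 0->dst: 3.
Bottleneck = min = 2.

s->3->0->dst, bottleneck 2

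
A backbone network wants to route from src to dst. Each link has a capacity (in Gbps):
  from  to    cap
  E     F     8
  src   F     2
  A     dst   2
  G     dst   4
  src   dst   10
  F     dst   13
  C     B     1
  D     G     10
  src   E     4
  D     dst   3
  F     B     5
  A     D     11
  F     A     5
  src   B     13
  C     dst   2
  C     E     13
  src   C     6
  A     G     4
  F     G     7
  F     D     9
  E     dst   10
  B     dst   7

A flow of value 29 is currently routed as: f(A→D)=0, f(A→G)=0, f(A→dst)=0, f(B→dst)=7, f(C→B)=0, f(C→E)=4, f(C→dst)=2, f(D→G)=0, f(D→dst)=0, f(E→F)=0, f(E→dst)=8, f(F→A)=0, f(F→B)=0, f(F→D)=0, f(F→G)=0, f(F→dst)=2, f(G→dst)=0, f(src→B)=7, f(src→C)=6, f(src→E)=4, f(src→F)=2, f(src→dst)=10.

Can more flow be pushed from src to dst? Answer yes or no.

No

Residual reachable from src: {B, src}; dst is not reachable.
Saturated cut: src→C, src→E, src→F, src→dst, B→dst with total capacity 29 = current flow value. Flow is maximum.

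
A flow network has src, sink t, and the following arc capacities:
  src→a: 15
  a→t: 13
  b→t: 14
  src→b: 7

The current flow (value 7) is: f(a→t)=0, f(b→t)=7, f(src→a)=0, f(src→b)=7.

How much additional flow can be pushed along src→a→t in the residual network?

Residual capacities along the path: src→a: 15, a→t: 13.
Minimum is 13.

13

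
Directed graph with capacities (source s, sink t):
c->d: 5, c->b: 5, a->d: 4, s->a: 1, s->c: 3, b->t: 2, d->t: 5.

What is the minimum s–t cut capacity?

4

Max flow = 4 (via 3 augmenting paths).
In the residual at optimum, the set reachable from s is {s}.
Cut edges: s->c (cap 3), s->a (cap 1). Sum = 4.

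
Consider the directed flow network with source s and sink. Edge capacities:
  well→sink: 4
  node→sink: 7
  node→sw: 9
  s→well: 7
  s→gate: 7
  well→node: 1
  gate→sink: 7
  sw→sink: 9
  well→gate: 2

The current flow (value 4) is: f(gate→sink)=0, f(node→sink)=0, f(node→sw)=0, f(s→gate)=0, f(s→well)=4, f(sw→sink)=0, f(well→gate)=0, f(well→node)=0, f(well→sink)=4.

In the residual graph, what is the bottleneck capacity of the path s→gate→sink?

Residual capacities along the path: s→gate: 7, gate→sink: 7.
Minimum is 7.

7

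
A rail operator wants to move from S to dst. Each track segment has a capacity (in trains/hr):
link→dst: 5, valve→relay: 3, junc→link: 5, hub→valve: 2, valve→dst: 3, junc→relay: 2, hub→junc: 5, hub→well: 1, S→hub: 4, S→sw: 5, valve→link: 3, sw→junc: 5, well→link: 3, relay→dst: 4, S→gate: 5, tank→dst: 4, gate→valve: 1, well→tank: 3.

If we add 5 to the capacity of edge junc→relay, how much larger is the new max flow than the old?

Original max flow = 10.
Edge junc→relay does not cross the min cut (source side {S, gate}), so extra capacity there cannot help.
New max flow = 10. Increase = 0.

0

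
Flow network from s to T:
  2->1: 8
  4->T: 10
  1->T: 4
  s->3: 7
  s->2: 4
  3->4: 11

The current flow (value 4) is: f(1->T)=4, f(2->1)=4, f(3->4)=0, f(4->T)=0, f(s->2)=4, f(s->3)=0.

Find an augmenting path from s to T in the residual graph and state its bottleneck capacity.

s->3->4->T, bottleneck 7

Residual along s->3->4->T: s->3: 7, 3->4: 11, 4->T: 10.
Bottleneck = min = 7.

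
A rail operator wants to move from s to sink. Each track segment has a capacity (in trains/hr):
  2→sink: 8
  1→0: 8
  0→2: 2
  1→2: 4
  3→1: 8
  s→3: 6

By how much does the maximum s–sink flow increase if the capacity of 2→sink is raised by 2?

0

Original max flow = 6.
Edge 2→sink does not cross the min cut (source side {s}), so extra capacity there cannot help.
New max flow = 6. Increase = 0.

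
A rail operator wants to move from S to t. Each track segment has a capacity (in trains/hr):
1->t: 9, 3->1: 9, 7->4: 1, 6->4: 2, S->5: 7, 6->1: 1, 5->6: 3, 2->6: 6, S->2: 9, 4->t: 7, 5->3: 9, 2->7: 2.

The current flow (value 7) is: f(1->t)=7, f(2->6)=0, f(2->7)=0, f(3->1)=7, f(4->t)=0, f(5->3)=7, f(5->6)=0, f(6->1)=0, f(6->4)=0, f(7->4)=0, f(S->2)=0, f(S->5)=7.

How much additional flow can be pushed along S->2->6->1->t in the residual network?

Residual capacities along the path: S->2: 9, 2->6: 6, 6->1: 1, 1->t: 2.
Minimum is 1.

1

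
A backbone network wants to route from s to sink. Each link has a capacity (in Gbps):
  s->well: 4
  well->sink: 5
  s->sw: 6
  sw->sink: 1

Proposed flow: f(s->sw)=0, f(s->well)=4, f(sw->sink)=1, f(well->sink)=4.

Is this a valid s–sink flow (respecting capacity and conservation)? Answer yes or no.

No

Conservation fails at sw: inflow 0 ≠ outflow 1.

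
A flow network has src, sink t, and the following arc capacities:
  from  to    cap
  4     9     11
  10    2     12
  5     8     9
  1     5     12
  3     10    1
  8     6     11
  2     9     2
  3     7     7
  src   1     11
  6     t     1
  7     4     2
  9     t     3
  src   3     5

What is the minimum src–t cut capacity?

4

Max flow = 4 (via 3 augmenting paths).
In the residual at optimum, the set reachable from src is {1, 3, 5, 6, 7, 8, src}.
Cut edges: 7->4 (cap 2), 3->10 (cap 1), 6->t (cap 1). Sum = 4.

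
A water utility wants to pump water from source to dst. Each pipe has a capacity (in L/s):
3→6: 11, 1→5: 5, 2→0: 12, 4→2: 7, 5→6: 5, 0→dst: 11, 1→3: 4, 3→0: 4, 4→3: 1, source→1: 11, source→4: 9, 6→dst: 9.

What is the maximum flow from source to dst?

17

Augment source→4→2→0→dst: bottleneck 7. Total 7.
Augment source→4→3→0→dst: bottleneck 1. Total 8.
Augment source→1→3→0→dst: bottleneck 3. Total 11.
Augment source→1→3→6→dst: bottleneck 1. Total 12.
Augment source→1→5→6→dst: bottleneck 5. Total 17.
No augmenting path remains in the residual graph.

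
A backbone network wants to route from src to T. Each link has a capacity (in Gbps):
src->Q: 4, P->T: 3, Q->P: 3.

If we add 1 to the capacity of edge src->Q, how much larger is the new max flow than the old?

0

Original max flow = 3.
Edge src->Q does not cross the min cut (source side {Q, src}), so extra capacity there cannot help.
New max flow = 3. Increase = 0.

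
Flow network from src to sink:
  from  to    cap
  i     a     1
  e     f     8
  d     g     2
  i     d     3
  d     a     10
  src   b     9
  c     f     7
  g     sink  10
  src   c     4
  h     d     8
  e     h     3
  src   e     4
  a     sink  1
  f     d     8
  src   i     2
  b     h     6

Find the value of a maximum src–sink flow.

3

Augment src->i->a->sink: bottleneck 1. Total 1.
Augment src->i->d->g->sink: bottleneck 1. Total 2.
Augment src->c->f->d->g->sink: bottleneck 1. Total 3.
No augmenting path remains in the residual graph.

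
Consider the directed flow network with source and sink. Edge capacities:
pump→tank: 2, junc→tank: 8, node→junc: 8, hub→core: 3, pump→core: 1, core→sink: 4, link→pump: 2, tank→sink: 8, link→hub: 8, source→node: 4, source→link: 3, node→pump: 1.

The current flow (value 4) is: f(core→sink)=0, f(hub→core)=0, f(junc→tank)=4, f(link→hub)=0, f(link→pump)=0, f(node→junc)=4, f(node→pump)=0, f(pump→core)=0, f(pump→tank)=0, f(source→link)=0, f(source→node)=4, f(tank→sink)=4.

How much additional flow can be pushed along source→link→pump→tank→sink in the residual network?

Residual capacities along the path: source→link: 3, link→pump: 2, pump→tank: 2, tank→sink: 4.
Minimum is 2.

2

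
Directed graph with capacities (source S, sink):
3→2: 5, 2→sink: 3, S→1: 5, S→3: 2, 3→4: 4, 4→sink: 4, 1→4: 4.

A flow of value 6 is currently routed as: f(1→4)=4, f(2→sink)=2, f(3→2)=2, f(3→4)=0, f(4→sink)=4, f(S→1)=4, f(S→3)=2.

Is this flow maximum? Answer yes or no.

Yes

Residual reachable from S: {1, S}; sink is not reachable.
Saturated cut: S→3, 1→4 with total capacity 6 = current flow value. Flow is maximum.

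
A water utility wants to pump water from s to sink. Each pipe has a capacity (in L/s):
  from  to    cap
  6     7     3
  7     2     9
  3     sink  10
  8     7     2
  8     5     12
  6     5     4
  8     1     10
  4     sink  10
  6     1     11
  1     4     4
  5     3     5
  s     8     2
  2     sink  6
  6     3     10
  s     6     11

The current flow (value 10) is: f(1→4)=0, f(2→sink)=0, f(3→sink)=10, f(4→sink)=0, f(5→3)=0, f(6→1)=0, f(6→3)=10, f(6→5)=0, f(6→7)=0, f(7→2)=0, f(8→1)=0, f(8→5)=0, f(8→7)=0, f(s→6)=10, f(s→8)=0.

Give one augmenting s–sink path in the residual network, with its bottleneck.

s→6→7→2→sink, bottleneck 1

Residual along s→6→7→2→sink: s→6: 1, 6→7: 3, 7→2: 9, 2→sink: 6.
Bottleneck = min = 1.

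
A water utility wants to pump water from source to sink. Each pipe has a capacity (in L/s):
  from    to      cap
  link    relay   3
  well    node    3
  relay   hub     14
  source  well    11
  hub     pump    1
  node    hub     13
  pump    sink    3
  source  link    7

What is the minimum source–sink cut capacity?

1

Max flow = 1 (via 1 augmenting path).
In the residual at optimum, the set reachable from source is {hub, link, node, relay, source, well}.
Cut edges: hub→pump (cap 1). Sum = 1.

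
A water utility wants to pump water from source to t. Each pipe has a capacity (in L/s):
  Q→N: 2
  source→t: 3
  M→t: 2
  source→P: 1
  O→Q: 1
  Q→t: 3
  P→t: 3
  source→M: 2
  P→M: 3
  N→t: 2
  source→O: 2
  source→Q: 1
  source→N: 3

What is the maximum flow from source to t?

Augment source→t: bottleneck 3. Total 3.
Augment source→P→t: bottleneck 1. Total 4.
Augment source→M→t: bottleneck 2. Total 6.
Augment source→Q→t: bottleneck 1. Total 7.
Augment source→N→t: bottleneck 2. Total 9.
Augment source→O→Q→t: bottleneck 1. Total 10.
No augmenting path remains in the residual graph.

10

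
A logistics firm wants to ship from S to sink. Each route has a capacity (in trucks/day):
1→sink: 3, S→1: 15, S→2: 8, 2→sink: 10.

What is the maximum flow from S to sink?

11

Augment S→2→sink: bottleneck 8. Total 8.
Augment S→1→sink: bottleneck 3. Total 11.
No augmenting path remains in the residual graph.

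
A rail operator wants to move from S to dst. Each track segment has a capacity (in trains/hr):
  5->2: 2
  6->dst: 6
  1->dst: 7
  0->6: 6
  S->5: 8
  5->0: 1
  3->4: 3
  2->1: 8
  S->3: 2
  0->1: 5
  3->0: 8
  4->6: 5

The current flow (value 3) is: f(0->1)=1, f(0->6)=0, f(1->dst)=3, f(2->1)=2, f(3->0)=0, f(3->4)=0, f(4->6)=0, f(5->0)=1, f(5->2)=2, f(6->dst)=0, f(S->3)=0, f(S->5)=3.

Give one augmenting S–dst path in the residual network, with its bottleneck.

Residual along S->3->0->1->dst: S->3: 2, 3->0: 8, 0->1: 4, 1->dst: 4.
Bottleneck = min = 2.

S->3->0->1->dst, bottleneck 2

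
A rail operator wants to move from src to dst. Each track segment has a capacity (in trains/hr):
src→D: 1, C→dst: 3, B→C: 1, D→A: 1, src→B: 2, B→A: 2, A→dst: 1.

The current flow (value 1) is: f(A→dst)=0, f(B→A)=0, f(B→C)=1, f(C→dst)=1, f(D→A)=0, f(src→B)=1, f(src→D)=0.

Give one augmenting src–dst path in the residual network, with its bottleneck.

src→B→A→dst, bottleneck 1

Residual along src→B→A→dst: src→B: 1, B→A: 2, A→dst: 1.
Bottleneck = min = 1.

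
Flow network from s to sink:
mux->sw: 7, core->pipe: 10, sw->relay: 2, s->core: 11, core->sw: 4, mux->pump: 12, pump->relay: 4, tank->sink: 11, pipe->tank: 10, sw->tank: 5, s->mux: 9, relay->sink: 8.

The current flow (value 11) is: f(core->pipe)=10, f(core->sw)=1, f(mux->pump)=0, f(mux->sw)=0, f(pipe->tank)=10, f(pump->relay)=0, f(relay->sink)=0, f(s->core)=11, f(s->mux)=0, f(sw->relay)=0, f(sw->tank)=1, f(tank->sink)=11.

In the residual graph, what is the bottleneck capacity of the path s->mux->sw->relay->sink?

2

Residual capacities along the path: s->mux: 9, mux->sw: 7, sw->relay: 2, relay->sink: 8.
Minimum is 2.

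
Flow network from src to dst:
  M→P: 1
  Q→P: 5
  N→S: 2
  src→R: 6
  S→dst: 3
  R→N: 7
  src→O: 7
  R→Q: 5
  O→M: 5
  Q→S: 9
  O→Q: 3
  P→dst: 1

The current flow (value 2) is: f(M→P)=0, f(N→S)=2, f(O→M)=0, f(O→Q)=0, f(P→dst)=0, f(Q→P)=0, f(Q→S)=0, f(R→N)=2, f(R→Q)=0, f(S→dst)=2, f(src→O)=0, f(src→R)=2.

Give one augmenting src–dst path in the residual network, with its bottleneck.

Residual along src→R→Q→S→dst: src→R: 4, R→Q: 5, Q→S: 9, S→dst: 1.
Bottleneck = min = 1.

src→R→Q→S→dst, bottleneck 1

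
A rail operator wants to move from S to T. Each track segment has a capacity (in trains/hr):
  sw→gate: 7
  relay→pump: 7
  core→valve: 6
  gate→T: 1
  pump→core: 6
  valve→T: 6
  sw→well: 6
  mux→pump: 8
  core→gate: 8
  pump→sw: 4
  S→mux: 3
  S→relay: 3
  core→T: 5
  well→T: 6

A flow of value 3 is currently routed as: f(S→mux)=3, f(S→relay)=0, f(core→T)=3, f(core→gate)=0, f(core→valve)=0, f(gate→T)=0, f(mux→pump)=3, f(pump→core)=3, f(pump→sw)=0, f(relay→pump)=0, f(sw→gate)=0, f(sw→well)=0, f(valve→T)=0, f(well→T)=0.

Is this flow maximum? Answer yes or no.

No

Residual path S→relay→pump→core→T has bottleneck 2 > 0.
Pushing 2 along it raises the flow to 5, so the given flow is not maximum.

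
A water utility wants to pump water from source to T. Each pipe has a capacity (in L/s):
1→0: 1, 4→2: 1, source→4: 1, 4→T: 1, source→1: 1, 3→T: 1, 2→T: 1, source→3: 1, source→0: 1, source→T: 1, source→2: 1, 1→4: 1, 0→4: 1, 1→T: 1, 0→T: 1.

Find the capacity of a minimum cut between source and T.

6

Max flow = 6 (via 6 augmenting paths).
In the residual at optimum, the set reachable from source is {source}.
Cut edges: source→1 (cap 1), source→3 (cap 1), source→0 (cap 1), source→4 (cap 1), source→2 (cap 1), source→T (cap 1). Sum = 6.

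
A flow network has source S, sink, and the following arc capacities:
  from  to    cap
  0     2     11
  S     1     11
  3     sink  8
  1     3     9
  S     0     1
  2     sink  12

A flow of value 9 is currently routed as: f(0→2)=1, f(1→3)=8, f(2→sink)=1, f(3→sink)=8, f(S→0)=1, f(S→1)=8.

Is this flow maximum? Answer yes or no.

Yes

Residual reachable from S: {1, 3, S}; sink is not reachable.
Saturated cut: S→0, 3→sink with total capacity 9 = current flow value. Flow is maximum.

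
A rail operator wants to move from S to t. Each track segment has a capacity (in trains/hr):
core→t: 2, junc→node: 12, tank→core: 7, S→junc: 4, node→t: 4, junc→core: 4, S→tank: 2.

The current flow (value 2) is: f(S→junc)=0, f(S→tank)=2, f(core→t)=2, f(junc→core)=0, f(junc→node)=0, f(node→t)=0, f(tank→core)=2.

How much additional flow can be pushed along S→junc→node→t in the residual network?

Residual capacities along the path: S→junc: 4, junc→node: 12, node→t: 4.
Minimum is 4.

4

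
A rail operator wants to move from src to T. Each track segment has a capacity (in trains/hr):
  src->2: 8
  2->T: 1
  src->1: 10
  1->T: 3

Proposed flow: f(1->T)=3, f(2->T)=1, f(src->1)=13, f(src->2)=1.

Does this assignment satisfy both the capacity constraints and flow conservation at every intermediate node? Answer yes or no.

Capacity violated on src->1: flow 13 > capacity 10.

No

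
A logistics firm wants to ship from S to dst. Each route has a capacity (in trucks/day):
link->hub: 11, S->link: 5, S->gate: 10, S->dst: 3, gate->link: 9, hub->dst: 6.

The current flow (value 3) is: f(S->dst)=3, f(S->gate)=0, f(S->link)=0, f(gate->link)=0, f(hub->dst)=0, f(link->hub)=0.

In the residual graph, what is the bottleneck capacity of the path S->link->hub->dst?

Residual capacities along the path: S->link: 5, link->hub: 11, hub->dst: 6.
Minimum is 5.

5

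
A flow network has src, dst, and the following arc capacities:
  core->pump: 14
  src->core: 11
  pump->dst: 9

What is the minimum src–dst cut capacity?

Max flow = 9 (via 1 augmenting path).
In the residual at optimum, the set reachable from src is {core, pump, src}.
Cut edges: pump->dst (cap 9). Sum = 9.

9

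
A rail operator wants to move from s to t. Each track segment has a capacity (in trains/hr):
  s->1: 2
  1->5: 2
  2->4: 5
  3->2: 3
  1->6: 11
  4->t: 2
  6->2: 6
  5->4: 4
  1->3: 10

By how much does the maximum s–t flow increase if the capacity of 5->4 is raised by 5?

0

Original max flow = 2.
Edge 5->4 does not cross the min cut (source side {s}), so extra capacity there cannot help.
New max flow = 2. Increase = 0.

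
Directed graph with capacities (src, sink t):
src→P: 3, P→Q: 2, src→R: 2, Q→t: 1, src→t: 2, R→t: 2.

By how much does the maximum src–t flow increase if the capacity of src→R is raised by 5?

Original max flow = 5.
Even with extra capacity on src→R, another cut of capacity 5 remains binding.
New max flow = 5. Increase = 0.

0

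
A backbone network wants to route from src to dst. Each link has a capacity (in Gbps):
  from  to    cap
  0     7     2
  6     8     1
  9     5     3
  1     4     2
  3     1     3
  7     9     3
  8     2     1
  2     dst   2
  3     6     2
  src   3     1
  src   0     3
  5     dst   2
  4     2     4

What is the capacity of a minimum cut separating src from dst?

Max flow = 3 (via 2 augmenting paths).
In the residual at optimum, the set reachable from src is {0, src}.
Cut edges: 0→7 (cap 2), src→3 (cap 1). Sum = 3.

3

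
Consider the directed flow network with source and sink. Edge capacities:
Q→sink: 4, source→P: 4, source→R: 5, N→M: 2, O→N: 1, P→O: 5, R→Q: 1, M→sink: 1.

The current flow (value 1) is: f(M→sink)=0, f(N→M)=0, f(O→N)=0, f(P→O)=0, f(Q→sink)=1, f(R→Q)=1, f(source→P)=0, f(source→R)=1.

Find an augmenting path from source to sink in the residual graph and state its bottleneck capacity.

Residual along source→P→O→N→M→sink: source→P: 4, P→O: 5, O→N: 1, N→M: 2, M→sink: 1.
Bottleneck = min = 1.

source→P→O→N→M→sink, bottleneck 1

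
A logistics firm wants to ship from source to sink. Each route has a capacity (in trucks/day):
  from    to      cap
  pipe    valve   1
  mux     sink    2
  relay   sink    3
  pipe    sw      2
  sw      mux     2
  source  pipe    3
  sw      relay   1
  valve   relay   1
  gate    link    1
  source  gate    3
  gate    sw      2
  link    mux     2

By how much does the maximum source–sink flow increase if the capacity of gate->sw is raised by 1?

Original max flow = 4.
Edge gate->sw does not cross the min cut (source side {gate, link, mux, pipe, source, sw}), so extra capacity there cannot help.
New max flow = 4. Increase = 0.

0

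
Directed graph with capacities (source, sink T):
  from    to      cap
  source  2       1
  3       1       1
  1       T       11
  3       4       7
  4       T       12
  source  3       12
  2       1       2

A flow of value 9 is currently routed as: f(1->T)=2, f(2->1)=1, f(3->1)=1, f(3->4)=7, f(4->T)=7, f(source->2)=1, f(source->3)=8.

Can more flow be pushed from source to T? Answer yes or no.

Residual reachable from source: {3, source}; T is not reachable.
Saturated cut: source->2, 3->4, 3->1 with total capacity 9 = current flow value. Flow is maximum.

No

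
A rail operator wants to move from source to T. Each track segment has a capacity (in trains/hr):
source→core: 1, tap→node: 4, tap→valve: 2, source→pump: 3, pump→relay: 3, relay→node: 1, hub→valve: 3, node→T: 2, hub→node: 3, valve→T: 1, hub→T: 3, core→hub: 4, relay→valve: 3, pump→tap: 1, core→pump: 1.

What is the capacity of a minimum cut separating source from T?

4

Max flow = 4 (via 4 augmenting paths).
In the residual at optimum, the set reachable from source is {source}.
Cut edges: source→core (cap 1), source→pump (cap 3). Sum = 4.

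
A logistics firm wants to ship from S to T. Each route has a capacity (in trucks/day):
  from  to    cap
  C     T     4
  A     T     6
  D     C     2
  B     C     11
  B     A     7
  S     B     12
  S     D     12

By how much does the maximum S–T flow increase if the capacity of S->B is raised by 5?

Original max flow = 10.
Edge S->B does not cross the min cut (source side {A, B, C, D, S}), so extra capacity there cannot help.
New max flow = 10. Increase = 0.

0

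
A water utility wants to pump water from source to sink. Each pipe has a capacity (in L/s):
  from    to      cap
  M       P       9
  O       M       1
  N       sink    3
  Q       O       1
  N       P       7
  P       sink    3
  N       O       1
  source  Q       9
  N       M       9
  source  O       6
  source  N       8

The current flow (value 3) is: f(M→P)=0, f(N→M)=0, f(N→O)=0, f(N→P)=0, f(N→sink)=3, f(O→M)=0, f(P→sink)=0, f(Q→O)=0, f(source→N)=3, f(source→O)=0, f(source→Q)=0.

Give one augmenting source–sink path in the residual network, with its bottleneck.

Residual along source→N→P→sink: source→N: 5, N→P: 7, P→sink: 3.
Bottleneck = min = 3.

source→N→P→sink, bottleneck 3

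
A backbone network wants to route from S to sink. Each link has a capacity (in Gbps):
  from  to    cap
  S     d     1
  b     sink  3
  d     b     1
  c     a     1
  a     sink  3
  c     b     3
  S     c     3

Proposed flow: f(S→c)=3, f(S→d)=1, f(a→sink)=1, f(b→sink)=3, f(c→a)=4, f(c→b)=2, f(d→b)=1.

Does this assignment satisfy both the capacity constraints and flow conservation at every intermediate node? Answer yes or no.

No

Capacity violated on c→a: flow 4 > capacity 1.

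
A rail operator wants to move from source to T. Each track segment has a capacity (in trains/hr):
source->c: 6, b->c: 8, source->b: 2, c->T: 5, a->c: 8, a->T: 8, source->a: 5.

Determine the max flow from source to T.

Augment source->a->T: bottleneck 5. Total 5.
Augment source->c->T: bottleneck 5. Total 10.
No augmenting path remains in the residual graph.

10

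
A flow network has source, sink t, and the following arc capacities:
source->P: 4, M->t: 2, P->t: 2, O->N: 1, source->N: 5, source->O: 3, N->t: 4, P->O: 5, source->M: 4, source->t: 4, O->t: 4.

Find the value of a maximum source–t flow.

Augment source->t: bottleneck 4. Total 4.
Augment source->M->t: bottleneck 2. Total 6.
Augment source->P->t: bottleneck 2. Total 8.
Augment source->O->t: bottleneck 3. Total 11.
Augment source->N->t: bottleneck 4. Total 15.
Augment source->P->O->t: bottleneck 1. Total 16.
No augmenting path remains in the residual graph.

16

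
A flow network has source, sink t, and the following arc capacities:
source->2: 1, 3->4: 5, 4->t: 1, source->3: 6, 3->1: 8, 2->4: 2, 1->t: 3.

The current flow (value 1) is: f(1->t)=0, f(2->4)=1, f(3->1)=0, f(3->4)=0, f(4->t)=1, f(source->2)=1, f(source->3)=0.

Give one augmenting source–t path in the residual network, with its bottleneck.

Residual along source->3->1->t: source->3: 6, 3->1: 8, 1->t: 3.
Bottleneck = min = 3.

source->3->1->t, bottleneck 3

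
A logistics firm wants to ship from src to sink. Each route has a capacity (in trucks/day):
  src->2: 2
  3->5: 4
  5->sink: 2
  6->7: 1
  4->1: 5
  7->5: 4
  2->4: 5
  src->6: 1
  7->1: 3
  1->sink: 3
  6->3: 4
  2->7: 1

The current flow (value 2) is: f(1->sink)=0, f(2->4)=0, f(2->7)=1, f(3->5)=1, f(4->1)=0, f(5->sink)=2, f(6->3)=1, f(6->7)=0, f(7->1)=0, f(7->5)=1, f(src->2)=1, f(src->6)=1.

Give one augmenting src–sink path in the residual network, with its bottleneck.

src->2->4->1->sink, bottleneck 1

Residual along src->2->4->1->sink: src->2: 1, 2->4: 5, 4->1: 5, 1->sink: 3.
Bottleneck = min = 1.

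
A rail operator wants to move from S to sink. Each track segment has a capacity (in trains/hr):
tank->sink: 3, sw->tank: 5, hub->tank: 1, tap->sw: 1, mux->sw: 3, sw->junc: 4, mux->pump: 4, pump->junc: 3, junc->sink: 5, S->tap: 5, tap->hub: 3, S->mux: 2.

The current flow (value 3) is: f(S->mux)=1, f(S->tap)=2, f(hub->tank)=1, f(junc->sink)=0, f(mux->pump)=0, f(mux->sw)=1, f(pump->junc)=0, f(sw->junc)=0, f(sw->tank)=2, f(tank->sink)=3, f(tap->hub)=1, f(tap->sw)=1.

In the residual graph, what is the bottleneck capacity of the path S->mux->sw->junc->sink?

Residual capacities along the path: S->mux: 1, mux->sw: 2, sw->junc: 4, junc->sink: 5.
Minimum is 1.

1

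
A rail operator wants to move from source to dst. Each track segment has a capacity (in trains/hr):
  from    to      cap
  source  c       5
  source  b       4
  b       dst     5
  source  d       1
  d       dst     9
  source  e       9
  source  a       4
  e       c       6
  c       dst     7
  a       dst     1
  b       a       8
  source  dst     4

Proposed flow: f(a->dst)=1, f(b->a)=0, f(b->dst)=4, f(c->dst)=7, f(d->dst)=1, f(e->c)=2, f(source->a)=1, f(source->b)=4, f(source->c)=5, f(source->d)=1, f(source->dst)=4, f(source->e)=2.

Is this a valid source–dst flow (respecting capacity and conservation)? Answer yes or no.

Every edge has 0 ≤ f(e) ≤ cap(e).
At each intermediate node, inflow equals outflow.

Yes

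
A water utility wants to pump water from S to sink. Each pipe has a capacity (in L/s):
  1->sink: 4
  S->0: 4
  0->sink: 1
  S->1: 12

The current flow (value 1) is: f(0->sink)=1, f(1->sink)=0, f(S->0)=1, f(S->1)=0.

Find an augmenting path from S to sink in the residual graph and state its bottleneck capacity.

Residual along S->1->sink: S->1: 12, 1->sink: 4.
Bottleneck = min = 4.

S->1->sink, bottleneck 4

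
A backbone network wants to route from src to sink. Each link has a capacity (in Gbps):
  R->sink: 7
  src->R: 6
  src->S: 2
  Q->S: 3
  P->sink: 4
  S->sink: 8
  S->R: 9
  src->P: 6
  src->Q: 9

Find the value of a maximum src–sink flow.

15

Augment src->S->sink: bottleneck 2. Total 2.
Augment src->R->sink: bottleneck 6. Total 8.
Augment src->P->sink: bottleneck 4. Total 12.
Augment src->Q->S->sink: bottleneck 3. Total 15.
No augmenting path remains in the residual graph.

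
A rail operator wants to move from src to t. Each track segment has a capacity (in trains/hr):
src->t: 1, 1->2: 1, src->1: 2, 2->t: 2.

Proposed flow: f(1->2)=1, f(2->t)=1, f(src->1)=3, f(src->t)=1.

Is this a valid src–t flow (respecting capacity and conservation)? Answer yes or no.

No

Capacity violated on src->1: flow 3 > capacity 2.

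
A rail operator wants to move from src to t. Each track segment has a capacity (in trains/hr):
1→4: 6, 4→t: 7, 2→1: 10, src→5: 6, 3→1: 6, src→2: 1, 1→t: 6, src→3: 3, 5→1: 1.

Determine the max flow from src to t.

Augment src→3→1→t: bottleneck 3. Total 3.
Augment src→5→1→t: bottleneck 1. Total 4.
Augment src→2→1→t: bottleneck 1. Total 5.
No augmenting path remains in the residual graph.

5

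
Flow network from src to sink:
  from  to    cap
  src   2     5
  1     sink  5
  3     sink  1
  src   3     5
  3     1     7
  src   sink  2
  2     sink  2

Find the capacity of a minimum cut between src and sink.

9

Max flow = 9 (via 4 augmenting paths).
In the residual at optimum, the set reachable from src is {2, src}.
Cut edges: src->3 (cap 5), src->sink (cap 2), 2->sink (cap 2). Sum = 9.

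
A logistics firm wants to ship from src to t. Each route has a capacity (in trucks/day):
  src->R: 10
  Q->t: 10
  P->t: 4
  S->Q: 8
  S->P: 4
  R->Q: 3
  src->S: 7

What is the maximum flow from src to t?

10

Augment src->R->Q->t: bottleneck 3. Total 3.
Augment src->S->Q->t: bottleneck 7. Total 10.
No augmenting path remains in the residual graph.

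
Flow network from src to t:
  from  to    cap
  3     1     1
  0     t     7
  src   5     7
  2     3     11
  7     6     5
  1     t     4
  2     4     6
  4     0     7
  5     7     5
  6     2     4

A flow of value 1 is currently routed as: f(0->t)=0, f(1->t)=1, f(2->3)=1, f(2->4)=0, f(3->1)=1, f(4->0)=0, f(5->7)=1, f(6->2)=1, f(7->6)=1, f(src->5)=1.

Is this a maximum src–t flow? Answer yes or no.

Residual path src->5->7->6->2->4->0->t has bottleneck 3 > 0.
Pushing 3 along it raises the flow to 4, so the given flow is not maximum.

No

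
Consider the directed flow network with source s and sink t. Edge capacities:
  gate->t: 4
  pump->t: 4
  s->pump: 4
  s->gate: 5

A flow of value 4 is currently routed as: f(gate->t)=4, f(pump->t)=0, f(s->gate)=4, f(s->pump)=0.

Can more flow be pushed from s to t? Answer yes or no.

Residual path s->pump->t has bottleneck 4 > 0.
Pushing 4 along it raises the flow to 8, so the given flow is not maximum.

Yes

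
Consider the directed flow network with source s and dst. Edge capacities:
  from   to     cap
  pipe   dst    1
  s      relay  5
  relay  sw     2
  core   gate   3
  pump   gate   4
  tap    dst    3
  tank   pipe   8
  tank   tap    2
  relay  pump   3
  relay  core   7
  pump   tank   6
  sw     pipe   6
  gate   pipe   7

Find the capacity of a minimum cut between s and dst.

Max flow = 3 (via 2 augmenting paths).
In the residual at optimum, the set reachable from s is {core, gate, pipe, pump, relay, s, sw, tank}.
Cut edges: tank->tap (cap 2), pipe->dst (cap 1). Sum = 3.

3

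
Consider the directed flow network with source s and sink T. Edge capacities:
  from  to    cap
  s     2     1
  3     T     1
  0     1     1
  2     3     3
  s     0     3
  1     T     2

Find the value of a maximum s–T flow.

2

Augment s->2->3->T: bottleneck 1. Total 1.
Augment s->0->1->T: bottleneck 1. Total 2.
No augmenting path remains in the residual graph.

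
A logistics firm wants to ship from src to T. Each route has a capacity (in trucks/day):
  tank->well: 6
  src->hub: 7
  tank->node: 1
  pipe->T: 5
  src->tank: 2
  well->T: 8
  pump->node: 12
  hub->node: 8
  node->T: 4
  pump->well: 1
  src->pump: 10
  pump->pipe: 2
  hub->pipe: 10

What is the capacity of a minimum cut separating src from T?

12

Max flow = 12 (via 5 augmenting paths).
In the residual at optimum, the set reachable from src is {hub, node, pipe, pump, src}.
Cut edges: src->tank (cap 2), pump->well (cap 1), node->T (cap 4), pipe->T (cap 5). Sum = 12.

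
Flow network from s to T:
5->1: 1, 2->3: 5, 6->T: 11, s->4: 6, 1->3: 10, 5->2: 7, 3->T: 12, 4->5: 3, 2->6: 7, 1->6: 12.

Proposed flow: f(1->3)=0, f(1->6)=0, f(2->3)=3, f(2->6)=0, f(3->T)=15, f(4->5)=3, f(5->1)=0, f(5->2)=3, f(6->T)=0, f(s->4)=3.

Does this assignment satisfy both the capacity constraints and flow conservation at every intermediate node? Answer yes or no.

Capacity violated on 3->T: flow 15 > capacity 12.

No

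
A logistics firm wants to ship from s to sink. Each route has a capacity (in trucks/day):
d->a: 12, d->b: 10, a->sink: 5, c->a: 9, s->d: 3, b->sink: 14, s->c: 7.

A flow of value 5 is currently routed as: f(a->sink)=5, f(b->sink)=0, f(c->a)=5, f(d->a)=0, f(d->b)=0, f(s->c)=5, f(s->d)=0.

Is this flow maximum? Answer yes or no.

No

Residual path s->d->b->sink has bottleneck 3 > 0.
Pushing 3 along it raises the flow to 8, so the given flow is not maximum.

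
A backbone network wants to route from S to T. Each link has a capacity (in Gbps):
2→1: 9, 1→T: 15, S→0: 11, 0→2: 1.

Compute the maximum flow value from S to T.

Augment S→0→2→1→T: bottleneck 1. Total 1.
No augmenting path remains in the residual graph.

1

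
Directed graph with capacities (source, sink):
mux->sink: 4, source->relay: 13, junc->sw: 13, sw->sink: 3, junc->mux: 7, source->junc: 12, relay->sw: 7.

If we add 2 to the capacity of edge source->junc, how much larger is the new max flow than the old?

0

Original max flow = 7.
Edge source->junc does not cross the min cut (source side {junc, mux, relay, source, sw}), so extra capacity there cannot help.
New max flow = 7. Increase = 0.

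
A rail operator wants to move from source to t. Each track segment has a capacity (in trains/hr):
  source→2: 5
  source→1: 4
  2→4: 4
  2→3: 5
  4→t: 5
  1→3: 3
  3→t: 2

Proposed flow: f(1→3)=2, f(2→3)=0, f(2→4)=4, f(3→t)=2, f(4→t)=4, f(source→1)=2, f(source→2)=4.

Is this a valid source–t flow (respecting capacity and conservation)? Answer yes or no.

Yes

Every edge has 0 ≤ f(e) ≤ cap(e).
At each intermediate node, inflow equals outflow.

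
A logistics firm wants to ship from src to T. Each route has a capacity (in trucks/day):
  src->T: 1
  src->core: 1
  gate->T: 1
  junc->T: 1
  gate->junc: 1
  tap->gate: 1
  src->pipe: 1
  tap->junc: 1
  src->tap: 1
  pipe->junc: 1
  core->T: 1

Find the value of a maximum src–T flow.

4

Augment src->T: bottleneck 1. Total 1.
Augment src->core->T: bottleneck 1. Total 2.
Augment src->tap->gate->T: bottleneck 1. Total 3.
Augment src->pipe->junc->T: bottleneck 1. Total 4.
No augmenting path remains in the residual graph.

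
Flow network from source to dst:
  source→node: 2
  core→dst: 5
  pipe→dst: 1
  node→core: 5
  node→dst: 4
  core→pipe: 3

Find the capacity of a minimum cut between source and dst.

Max flow = 2 (via 1 augmenting path).
In the residual at optimum, the set reachable from source is {source}.
Cut edges: source→node (cap 2). Sum = 2.

2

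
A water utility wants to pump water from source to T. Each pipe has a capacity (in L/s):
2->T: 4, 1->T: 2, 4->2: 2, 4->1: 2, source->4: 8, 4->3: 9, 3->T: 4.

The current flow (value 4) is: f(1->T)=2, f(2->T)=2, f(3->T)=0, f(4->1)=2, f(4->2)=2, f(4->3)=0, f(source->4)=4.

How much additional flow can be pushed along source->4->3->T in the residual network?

4

Residual capacities along the path: source->4: 4, 4->3: 9, 3->T: 4.
Minimum is 4.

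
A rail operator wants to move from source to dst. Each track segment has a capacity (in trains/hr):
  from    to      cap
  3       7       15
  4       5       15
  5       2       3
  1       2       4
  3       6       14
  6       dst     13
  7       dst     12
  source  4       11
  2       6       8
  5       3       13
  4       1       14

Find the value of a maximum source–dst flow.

Augment source→4→1→2→6→dst: bottleneck 4. Total 4.
Augment source→4→5→2→6→dst: bottleneck 3. Total 7.
Augment source→4→5→3→6→dst: bottleneck 4. Total 11.
No augmenting path remains in the residual graph.

11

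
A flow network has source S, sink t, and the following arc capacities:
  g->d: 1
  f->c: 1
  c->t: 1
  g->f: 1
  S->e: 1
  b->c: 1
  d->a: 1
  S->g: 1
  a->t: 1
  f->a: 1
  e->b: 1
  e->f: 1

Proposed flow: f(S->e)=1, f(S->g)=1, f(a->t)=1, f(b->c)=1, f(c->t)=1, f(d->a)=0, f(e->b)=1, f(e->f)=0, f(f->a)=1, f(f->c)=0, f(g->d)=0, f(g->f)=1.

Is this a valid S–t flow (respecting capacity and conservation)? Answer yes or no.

Yes

Every edge has 0 ≤ f(e) ≤ cap(e).
At each intermediate node, inflow equals outflow.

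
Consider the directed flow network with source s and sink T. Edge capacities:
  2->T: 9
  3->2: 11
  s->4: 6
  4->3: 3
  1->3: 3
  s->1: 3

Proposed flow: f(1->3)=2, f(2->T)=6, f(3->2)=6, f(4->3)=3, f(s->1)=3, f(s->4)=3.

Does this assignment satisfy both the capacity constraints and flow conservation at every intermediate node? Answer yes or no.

No

Conservation fails at 1: inflow 3 ≠ outflow 2.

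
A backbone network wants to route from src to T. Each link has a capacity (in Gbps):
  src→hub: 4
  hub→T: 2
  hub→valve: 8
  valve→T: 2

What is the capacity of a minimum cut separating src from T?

Max flow = 4 (via 2 augmenting paths).
In the residual at optimum, the set reachable from src is {src}.
Cut edges: src→hub (cap 4). Sum = 4.

4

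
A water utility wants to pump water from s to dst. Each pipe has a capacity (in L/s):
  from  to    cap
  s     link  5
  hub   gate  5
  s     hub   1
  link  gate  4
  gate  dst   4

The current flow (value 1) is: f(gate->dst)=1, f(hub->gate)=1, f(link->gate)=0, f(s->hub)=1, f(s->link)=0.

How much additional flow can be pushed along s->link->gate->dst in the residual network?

Residual capacities along the path: s->link: 5, link->gate: 4, gate->dst: 3.
Minimum is 3.

3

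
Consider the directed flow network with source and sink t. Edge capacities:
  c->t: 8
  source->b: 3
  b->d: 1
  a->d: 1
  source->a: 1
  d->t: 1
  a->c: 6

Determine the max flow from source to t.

2

Augment source->a->c->t: bottleneck 1. Total 1.
Augment source->b->d->t: bottleneck 1. Total 2.
No augmenting path remains in the residual graph.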